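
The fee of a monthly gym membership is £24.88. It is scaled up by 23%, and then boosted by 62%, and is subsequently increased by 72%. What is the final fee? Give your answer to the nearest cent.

£85.27

23% increase: £24.88 × 1.23 = £30.6024.
62% increase: £30.6024 × 1.62 = £49.575888.
72% increase: £49.575888 × 1.72 = £85.27052736 ≈ £85.27.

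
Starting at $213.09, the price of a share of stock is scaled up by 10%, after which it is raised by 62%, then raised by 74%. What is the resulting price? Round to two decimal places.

Each change multiplies by a factor: 1.1 × 1.62 × 1.74 = 3.10068.
$213.09 × 3.10068 = $660.7239012 ≈ $660.72.

$660.72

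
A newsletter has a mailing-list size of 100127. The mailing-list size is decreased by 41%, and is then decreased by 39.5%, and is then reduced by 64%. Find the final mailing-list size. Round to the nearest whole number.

12867

Each change multiplies by a factor: 0.59 × 0.605 × 0.36 = 0.128502.
100127 × 0.128502 = 12866.519754 ≈ 12867.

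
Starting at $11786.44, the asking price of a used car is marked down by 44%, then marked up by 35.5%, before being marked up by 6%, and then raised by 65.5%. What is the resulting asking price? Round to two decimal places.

$15689.67

After the 44% decrease: $11786.44 × 0.56 = $6600.4064.
Apply the 35.5% increase: $6600.4064 × 1.355 = $8943.550672.
After the 6% increase: $8943.550672 × 1.06 = $9480.16371232.
65.5% increase: $9480.16371232 × 1.655 = $15689.6709438896 ≈ $15689.67.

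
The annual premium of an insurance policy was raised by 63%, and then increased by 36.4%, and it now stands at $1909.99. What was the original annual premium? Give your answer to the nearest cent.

Undoing the 36.4% increase: $1909.99 ÷ 1.364 ≈ $1400.285924.
Undoing the 63% increase: $1400.285924 ÷ 1.63 ≈ $859.07.

$859.07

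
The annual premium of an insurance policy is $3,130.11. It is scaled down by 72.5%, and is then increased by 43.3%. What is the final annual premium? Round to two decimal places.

$1,233.50

After the 72.5% decrease: $3,130.11 × 0.275 = $860.78025.
43.3% increase: $860.78025 × 1.433 = $1233.49809825 ≈ $1,233.50.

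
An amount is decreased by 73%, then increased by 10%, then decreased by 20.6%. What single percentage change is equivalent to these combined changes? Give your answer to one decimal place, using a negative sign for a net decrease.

-76.4%

A 73% decrease multiplies by 0.27.
Then a 10% increase: 0.27 × 1.1 = 0.297.
Then a 20.6% decrease: 0.297 × 0.794 = 0.235818.
Overall factor 0.235818, i.e. -76.4%.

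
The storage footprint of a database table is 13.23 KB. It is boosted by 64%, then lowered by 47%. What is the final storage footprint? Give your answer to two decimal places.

64% increase: 13.23 × 1.64 = 21.6972.
47% decrease: 21.6972 × 0.53 = 11.499516 ≈ 11.50.

11.50 KB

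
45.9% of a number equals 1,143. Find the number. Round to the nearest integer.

2,490

1,143 ÷ 0.459 ≈ 2,490.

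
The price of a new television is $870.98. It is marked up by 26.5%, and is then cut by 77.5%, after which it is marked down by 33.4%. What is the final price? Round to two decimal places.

Each change multiplies by a factor: 1.265 × 0.225 × 0.666 = 0.18956025.
$870.98 × 0.18956025 = $165.103186545 ≈ $165.10.

$165.10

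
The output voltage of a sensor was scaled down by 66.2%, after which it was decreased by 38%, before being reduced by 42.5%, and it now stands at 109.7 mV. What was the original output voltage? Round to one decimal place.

910.4 mV

The overall multiplier applied was 0.338 × 0.62 × 0.575 = 0.120497.
So the original output voltage was 109.7 ÷ 0.120497 ≈ 910.4 mV.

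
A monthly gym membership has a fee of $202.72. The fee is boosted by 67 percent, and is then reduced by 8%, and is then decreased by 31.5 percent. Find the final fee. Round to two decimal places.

$213.35

After the 67% increase: $202.72 × 1.67 = $338.5424.
8% decrease: $338.5424 × 0.92 = $311.459008.
After the 31.5% decrease: $311.459008 × 0.685 = $213.34942048 ≈ $213.35.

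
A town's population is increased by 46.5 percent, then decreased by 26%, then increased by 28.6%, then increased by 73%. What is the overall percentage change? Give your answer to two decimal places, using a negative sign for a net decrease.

141.19%

The combined multiplier is 1.465 × 0.74 × 1.286 × 1.73 = 2.411883998.
That corresponds to an increase of 141.19%.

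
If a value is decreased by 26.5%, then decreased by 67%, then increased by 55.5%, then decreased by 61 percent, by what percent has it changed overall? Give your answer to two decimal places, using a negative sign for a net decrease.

-85.29%

The combined multiplier is 0.735 × 0.33 × 1.555 × 0.39 = 0.1470944475.
That corresponds to a decrease of 85.29%.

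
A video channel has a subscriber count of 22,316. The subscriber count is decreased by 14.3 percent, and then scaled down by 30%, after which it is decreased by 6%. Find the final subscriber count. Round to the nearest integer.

14.3% decrease: 22,316 × 0.857 = 19124.812.
After the 30% decrease: 19124.812 × 0.7 = 13387.3684.
Apply the 6% decrease: 13387.3684 × 0.94 = 12584.126296 ≈ 12,584.

12,584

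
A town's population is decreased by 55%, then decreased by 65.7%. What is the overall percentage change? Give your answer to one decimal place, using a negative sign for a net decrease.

The combined multiplier is 0.45 × 0.343 = 0.15435.
That corresponds to a decrease of 84.6%.

-84.6%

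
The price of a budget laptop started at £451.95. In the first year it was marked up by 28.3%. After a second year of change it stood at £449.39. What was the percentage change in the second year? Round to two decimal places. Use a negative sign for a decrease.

-22.50%

After the first year: £451.95 × 1.283 = £579.85185.
Second-year multiplier: £449.39 ÷ £579.85185 ≈ 0.775008.
That is a change of -22.50%.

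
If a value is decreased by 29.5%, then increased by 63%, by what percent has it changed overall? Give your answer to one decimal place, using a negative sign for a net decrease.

The combined multiplier is 0.705 × 1.63 = 1.14915.
That corresponds to an increase of 14.9%.

14.9%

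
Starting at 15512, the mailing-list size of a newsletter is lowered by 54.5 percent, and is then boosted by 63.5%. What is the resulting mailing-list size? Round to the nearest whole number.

Each change multiplies by a factor: 0.455 × 1.635 = 0.743925.
15512 × 0.743925 = 11539.7646 ≈ 11540.

11540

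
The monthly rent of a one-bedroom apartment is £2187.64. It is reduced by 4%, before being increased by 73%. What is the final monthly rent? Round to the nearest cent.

£3633.23

Each change multiplies by a factor: 0.96 × 1.73 = 1.6608.
£2187.64 × 1.6608 = £3633.232512 ≈ £3633.23.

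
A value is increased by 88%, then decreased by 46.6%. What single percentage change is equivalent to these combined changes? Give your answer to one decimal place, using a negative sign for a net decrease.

0.4%

The combined multiplier is 1.88 × 0.534 = 1.00392.
That corresponds to an increase of 0.4%.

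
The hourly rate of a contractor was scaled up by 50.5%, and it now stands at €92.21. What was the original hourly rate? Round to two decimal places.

The overall multiplier applied was 1.505.
So the original hourly rate was €92.21 ÷ 1.505 ≈ €61.27.

€61.27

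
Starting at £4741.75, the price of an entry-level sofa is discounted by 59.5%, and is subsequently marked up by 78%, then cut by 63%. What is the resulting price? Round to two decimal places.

£1264.78

59.5% decrease: £4741.75 × 0.405 = £1920.40875.
78% increase: £1920.40875 × 1.78 = £3418.327575.
Apply the 63% decrease: £3418.327575 × 0.37 = £1264.78120275 ≈ £1264.78.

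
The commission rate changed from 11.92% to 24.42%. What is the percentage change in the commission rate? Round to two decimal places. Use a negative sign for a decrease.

104.87%

The change is 24.42 − 11.92 = 12.50 percentage points.
Relative to the original 11.92%, that is 12.50 ÷ 11.92 ≈ 104.87%.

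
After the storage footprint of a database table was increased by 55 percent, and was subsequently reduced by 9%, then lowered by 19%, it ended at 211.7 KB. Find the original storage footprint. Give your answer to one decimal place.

The overall multiplier applied was 1.55 × 0.91 × 0.81 = 1.142505.
So the original storage footprint was 211.7 ÷ 1.142505 ≈ 185.3 KB.

185.3 KB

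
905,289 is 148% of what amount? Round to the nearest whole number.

611,682

905,289 ÷ 1.48 ≈ 611,682.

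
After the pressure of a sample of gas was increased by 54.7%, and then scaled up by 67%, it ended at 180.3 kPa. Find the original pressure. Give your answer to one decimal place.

69.8 kPa

Undoing the 67% increase: 180.3 ÷ 1.67 ≈ 107.964072.
Undoing the 54.7% increase: 107.964072 ÷ 1.547 ≈ 69.8 kPa.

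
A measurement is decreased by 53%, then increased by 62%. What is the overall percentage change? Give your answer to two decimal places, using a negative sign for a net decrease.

The combined multiplier is 0.47 × 1.62 = 0.7614.
That corresponds to a decrease of 23.86%.

-23.86%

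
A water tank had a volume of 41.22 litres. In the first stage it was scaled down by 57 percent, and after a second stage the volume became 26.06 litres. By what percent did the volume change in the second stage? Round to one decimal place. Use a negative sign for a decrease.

After the first stage: 41.22 × 0.43 = 17.7246.
Second-stage multiplier: 26.06 ÷ 17.7246 ≈ 1.47027.
That is a change of 47.0%.

47.0%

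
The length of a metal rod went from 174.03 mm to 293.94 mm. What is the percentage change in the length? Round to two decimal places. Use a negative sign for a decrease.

68.90%

Change: 293.94 − 174.03 = 119.91.
Relative to the original: 119.91 ÷ 174.03 ≈ 68.90%.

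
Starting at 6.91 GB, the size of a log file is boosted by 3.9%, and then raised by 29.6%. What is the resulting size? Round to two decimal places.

9.30 GB

Apply the 3.9% increase: 6.91 × 1.039 = 7.17949.
After the 29.6% increase: 7.17949 × 1.296 = 9.30461904 ≈ 9.30.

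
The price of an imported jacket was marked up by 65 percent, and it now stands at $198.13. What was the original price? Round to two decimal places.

$120.08

The overall multiplier applied was 1.65.
So the original price was $198.13 ÷ 1.65 ≈ $120.08.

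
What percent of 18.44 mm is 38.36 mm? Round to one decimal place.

38.36 mm ÷ 18.44 mm ≈ 208.0%.

208.0%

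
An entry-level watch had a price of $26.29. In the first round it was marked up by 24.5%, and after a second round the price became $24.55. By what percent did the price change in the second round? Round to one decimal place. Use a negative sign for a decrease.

After the first round: $26.29 × 1.245 = $32.73105.
Second-round multiplier: $24.55 ÷ $32.73105 ≈ 0.75005.
That is a change of -25.0%.

-25.0%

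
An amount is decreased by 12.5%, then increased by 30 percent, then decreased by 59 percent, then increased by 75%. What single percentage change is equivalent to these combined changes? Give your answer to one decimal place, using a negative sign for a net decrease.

-18.4%

The combined multiplier is 0.875 × 1.3 × 0.41 × 1.75 = 0.81615625.
That corresponds to a decrease of 18.4%.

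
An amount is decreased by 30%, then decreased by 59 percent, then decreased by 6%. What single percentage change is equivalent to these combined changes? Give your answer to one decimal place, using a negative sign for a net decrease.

-73.0%

The combined multiplier is 0.7 × 0.41 × 0.94 = 0.26978.
That corresponds to a decrease of 73.0%.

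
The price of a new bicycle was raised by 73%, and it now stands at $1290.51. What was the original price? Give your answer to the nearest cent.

$745.96

The overall multiplier applied was 1.73.
So the original price was $1290.51 ÷ 1.73 ≈ $745.96.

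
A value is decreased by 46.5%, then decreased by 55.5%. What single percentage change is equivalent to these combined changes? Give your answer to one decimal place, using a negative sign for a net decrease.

The combined multiplier is 0.535 × 0.445 = 0.238075.
That corresponds to a decrease of 76.2%.

-76.2%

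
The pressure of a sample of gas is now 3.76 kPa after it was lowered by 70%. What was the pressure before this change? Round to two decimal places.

The overall multiplier applied was 0.3.
So the original pressure was 3.76 ÷ 0.3 ≈ 12.53 kPa.

12.53 kPa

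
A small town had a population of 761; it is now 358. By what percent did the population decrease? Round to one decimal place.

Change: 358 − 761 = -403.
Relative to the original: -403 ÷ 761 ≈ -53.0%.
So the population decreased by 53.0%.

53.0%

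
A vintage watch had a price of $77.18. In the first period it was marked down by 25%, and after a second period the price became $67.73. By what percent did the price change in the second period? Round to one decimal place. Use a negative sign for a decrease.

17.0%

After the first period: $77.18 × 0.75 = $57.885.
Second-period multiplier: $67.73 ÷ $57.885 ≈ 1.17008.
That is a change of 17.0%.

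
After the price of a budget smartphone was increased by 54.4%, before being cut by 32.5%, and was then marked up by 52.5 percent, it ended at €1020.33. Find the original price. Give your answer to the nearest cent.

Undoing the 52.5% increase: €1020.33 ÷ 1.525 ≈ €669.068852.
Undoing the 32.5% decrease: €669.068852 ÷ 0.675 ≈ €991.213114.
Undoing the 54.4% increase: €991.213114 ÷ 1.544 ≈ €641.98.

€641.98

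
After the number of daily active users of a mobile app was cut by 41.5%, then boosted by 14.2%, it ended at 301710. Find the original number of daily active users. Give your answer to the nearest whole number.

The overall multiplier applied was 0.585 × 1.142 = 0.66807.
So the original number of daily active users was 301710 ÷ 0.66807 ≈ 451614.

451614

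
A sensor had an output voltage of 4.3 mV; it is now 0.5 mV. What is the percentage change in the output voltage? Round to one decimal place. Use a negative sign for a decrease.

Change: 0.5 − 4.3 = -3.8.
Relative to the original: -3.8 ÷ 4.3 ≈ -88.4%.

-88.4%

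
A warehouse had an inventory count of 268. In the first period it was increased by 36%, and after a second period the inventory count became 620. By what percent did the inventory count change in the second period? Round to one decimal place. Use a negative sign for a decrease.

After the first period: 268 × 1.36 = 364.48.
Second-period multiplier: 620 ÷ 364.48 ≈ 1.70105.
That is a change of 70.1%.

70.1%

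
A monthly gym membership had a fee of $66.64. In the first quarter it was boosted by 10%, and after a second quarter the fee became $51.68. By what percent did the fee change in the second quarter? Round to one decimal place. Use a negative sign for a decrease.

-29.5%

After the first quarter: $66.64 × 1.1 = $73.304.
Second-quarter multiplier: $51.68 ÷ $73.304 ≈ 0.70501.
That is a change of -29.5%.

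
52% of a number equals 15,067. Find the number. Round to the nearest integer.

28,975

15,067 ÷ 0.52 = 28,975.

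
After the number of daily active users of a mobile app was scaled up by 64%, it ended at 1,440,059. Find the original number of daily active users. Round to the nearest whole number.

878,085

The overall multiplier applied was 1.64.
So the original number of daily active users was 1,440,059 ÷ 1.64 ≈ 878,085.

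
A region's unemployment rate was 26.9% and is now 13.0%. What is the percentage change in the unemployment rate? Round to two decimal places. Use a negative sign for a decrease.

The change is 13.0 − 26.9 = -13.9 percentage points.
Relative to the original 26.9%, that is -13.9 ÷ 26.9 ≈ -51.67%.

-51.67%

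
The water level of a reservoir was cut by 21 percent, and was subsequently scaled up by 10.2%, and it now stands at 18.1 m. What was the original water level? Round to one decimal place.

The overall multiplier applied was 0.79 × 1.102 = 0.87058.
So the original water level was 18.1 ÷ 0.87058 ≈ 20.8 m.

20.8 m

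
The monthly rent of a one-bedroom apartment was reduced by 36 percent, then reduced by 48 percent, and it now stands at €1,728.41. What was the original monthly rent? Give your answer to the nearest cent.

€5,193.54

The overall multiplier applied was 0.64 × 0.52 = 0.3328.
So the original monthly rent was €1,728.41 ÷ 0.3328 ≈ €5,193.54.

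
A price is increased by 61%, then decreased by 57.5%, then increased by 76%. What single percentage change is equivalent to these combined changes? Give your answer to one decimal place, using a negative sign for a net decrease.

The combined multiplier is 1.61 × 0.425 × 1.76 = 1.20428.
That corresponds to an increase of 20.4%.

20.4%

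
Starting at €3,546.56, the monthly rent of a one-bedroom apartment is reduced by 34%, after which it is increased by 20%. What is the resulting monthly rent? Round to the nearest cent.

€2,808.88

Each change multiplies by a factor: 0.66 × 1.2 = 0.792.
€3,546.56 × 0.792 = €2808.87552 ≈ €2,808.88.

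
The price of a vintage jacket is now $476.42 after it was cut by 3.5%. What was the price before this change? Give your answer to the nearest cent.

The overall multiplier applied was 0.965.
So the original price was $476.42 ÷ 0.965 ≈ $493.70.

$493.70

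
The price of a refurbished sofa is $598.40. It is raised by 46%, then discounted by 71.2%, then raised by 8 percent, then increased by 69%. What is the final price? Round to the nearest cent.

$459.25

Each change multiplies by a factor: 1.46 × 0.288 × 1.08 × 1.69 = 0.767460096.
$598.40 × 0.767460096 = $459.2481214464 ≈ $459.25.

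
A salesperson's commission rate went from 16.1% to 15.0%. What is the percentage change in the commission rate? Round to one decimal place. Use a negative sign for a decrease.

The change is 15.0 − 16.1 = -1.1 percentage points.
Relative to the original 16.1%, that is -1.1 ÷ 16.1 ≈ -6.8%.

-6.8%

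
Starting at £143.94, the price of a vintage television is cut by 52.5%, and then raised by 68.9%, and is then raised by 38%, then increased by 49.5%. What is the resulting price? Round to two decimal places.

£238.25

Each change multiplies by a factor: 0.475 × 1.689 × 1.38 × 1.495 = 1.6551735525.
£143.94 × 1.6551735525 = £238.24568114685 ≈ £238.25.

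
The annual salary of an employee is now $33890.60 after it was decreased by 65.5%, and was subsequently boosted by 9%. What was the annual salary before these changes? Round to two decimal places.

Undoing the 9% increase: $33890.60 ÷ 1.09 ≈ $31092.293578.
Undoing the 65.5% decrease: $31092.293578 ÷ 0.345 ≈ $90122.59.

$90122.59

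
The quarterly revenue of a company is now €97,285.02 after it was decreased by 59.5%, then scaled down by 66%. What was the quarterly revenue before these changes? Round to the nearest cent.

The overall multiplier applied was 0.405 × 0.34 = 0.1377.
So the original quarterly revenue was €97,285.02 ÷ 0.1377 ≈ €706,499.78.

€706,499.78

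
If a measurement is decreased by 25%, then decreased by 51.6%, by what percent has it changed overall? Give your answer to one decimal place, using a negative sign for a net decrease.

The combined multiplier is 0.75 × 0.484 = 0.363.
That corresponds to a decrease of 63.7%.

-63.7%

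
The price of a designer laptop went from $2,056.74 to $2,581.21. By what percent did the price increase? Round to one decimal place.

25.5%

Change: $2,581.21 − $2,056.74 = $524.47.
Relative to the original: $524.47 ÷ $2,056.74 ≈ 25.5%.
So the price increased by 25.5%.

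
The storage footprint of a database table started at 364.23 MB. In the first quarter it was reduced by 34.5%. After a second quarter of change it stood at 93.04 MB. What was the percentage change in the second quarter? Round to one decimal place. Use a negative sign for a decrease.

-61.0%

After the first quarter: 364.23 × 0.655 = 238.57065.
Second-quarter multiplier: 93.04 ÷ 238.57065 ≈ 0.38999.
That is a change of -61.0%.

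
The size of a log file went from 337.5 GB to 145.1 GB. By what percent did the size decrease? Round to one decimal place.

Change: 145.1 − 337.5 = -192.4.
Relative to the original: -192.4 ÷ 337.5 ≈ -57.0%.
So the size decreased by 57.0%.

57.0%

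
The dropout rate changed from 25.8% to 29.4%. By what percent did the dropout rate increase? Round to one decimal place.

The change is 29.4 − 25.8 = 3.6 percentage points.
Relative to the original 25.8%, that is 3.6 ÷ 25.8 ≈ 14.0%.
So the dropout rate rose by 14.0%.

14.0%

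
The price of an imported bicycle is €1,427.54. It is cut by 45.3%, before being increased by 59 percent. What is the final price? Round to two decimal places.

€1,241.57

Each change multiplies by a factor: 0.547 × 1.59 = 0.86973.
€1,427.54 × 0.86973 = €1241.5743642 ≈ €1,241.57.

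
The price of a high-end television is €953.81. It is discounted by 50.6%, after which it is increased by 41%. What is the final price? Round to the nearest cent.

Each change multiplies by a factor: 0.494 × 1.41 = 0.69654.
€953.81 × 0.69654 = €664.3668174 ≈ €664.37.

€664.37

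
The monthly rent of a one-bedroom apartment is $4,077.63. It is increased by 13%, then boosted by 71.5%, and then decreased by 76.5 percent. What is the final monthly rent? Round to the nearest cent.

Each change multiplies by a factor: 1.13 × 1.715 × 0.235 = 0.45541825.
$4,077.63 × 0.45541825 = $1857.0271187475 ≈ $1,857.03.

$1,857.03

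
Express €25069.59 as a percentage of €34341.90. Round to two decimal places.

73.00%

€25069.59 ÷ €34341.90 ≈ 73.00%.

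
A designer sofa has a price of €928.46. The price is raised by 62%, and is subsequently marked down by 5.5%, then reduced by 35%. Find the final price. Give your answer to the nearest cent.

€923.90

After the 62% increase: €928.46 × 1.62 = €1504.1052.
Apply the 5.5% decrease: €1504.1052 × 0.945 = €1421.379414.
Apply the 35% decrease: €1421.379414 × 0.65 = €923.8966191 ≈ €923.90.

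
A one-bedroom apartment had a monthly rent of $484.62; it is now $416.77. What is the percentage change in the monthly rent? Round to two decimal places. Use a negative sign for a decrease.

-14.00%

Change: $416.77 − $484.62 = -$67.85.
Relative to the original: -$67.85 ÷ $484.62 ≈ -14.00%.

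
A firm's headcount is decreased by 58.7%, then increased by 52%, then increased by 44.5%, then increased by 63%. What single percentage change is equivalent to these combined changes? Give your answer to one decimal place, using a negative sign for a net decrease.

47.9%

The combined multiplier is 0.413 × 1.52 × 1.445 × 1.63 = 1.478594516.
That corresponds to an increase of 47.9%.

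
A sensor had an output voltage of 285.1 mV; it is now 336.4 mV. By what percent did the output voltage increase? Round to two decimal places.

Change: 336.4 − 285.1 = 51.3.
Relative to the original: 51.3 ÷ 285.1 ≈ 17.99%.
So the output voltage increased by 17.99%.

17.99%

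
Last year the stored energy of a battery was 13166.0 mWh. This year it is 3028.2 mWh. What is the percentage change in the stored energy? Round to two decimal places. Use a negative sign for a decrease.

Change: 3028.2 − 13166.0 = -10137.8.
Relative to the original: -10137.8 ÷ 13166.0 ≈ -77.00%.

-77.00%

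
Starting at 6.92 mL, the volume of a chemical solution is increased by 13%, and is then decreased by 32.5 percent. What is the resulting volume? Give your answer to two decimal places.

Each change multiplies by a factor: 1.13 × 0.675 = 0.76275.
6.92 × 0.76275 = 5.27823 ≈ 5.28.

5.28 mL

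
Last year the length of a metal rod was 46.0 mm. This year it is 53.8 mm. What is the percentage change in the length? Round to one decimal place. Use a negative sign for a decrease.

17.0%

Change: 53.8 − 46.0 = 7.8.
Relative to the original: 7.8 ÷ 46.0 ≈ 17.0%.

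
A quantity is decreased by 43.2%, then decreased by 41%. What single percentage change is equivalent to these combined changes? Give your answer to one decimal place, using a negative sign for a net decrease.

A 43.2% decrease multiplies by 0.568.
Then a 41% decrease: 0.568 × 0.59 = 0.33512.
Overall factor 0.33512, i.e. -66.5%.

-66.5%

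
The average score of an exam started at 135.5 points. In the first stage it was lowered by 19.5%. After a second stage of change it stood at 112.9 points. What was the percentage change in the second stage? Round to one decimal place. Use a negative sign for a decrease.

After the first stage: 135.5 × 0.805 = 109.0775.
Second-stage multiplier: 112.9 ÷ 109.0775 ≈ 1.03504.
That is a change of 3.5%.

3.5%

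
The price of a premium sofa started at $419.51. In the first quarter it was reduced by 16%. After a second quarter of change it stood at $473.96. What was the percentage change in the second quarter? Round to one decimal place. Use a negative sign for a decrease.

34.5%

After the first quarter: $419.51 × 0.84 = $352.3884.
Second-quarter multiplier: $473.96 ÷ $352.3884 ≈ 1.34499.
That is a change of 34.5%.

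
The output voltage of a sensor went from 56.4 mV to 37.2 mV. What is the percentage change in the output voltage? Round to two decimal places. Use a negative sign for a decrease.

Change: 37.2 − 56.4 = -19.2.
Relative to the original: -19.2 ÷ 56.4 ≈ -34.04%.

-34.04%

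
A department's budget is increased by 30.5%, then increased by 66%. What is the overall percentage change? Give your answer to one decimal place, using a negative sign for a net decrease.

116.6%

A 30.5% increase multiplies by 1.305.
Then a 66% increase: 1.305 × 1.66 = 2.1663.
Overall factor 2.1663, i.e. 116.6%.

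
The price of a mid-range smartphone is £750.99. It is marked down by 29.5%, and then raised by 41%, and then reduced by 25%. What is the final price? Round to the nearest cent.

29.5% decrease: £750.99 × 0.705 = £529.44795.
After the 41% increase: £529.44795 × 1.41 = £746.5216095.
25% decrease: £746.5216095 × 0.75 = £559.891207125 ≈ £559.89.

£559.89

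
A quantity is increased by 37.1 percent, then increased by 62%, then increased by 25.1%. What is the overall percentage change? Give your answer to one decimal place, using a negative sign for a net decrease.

The combined multiplier is 1.371 × 1.62 × 1.251 = 2.77849602.
That corresponds to an increase of 177.8%.

177.8%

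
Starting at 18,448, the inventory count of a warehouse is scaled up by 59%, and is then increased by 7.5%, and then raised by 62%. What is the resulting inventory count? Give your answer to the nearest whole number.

51,082

Each change multiplies by a factor: 1.59 × 1.075 × 1.62 = 2.768985.
18,448 × 2.768985 = 51082.23528 ≈ 51,082.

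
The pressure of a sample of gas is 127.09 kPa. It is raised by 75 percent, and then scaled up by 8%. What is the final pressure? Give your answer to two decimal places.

After the 75% increase: 127.09 × 1.75 = 222.4075.
Apply the 8% increase: 222.4075 × 1.08 = 240.2001 ≈ 240.20.

240.20 kPa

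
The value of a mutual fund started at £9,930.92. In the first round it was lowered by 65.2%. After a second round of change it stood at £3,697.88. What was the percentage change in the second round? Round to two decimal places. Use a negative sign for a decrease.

7.00%

After the first round: £9,930.92 × 0.348 = £3455.96016.
Second-round multiplier: £3,697.88 ÷ £3455.96016 ≈ 1.070001.
That is a change of 7.00%.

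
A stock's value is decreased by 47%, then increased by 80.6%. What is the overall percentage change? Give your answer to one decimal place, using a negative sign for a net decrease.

-4.3%

The combined multiplier is 0.53 × 1.806 = 0.95718.
That corresponds to a decrease of 4.3%.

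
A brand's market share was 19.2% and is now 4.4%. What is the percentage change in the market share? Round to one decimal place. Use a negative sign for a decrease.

-77.1%

The change is 4.4 − 19.2 = -14.8 percentage points.
Relative to the original 19.2%, that is -14.8 ÷ 19.2 ≈ -77.1%.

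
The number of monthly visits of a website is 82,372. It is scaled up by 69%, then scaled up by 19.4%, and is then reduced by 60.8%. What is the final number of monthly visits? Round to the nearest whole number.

65,156

Each change multiplies by a factor: 1.69 × 1.194 × 0.392 = 0.79100112.
82,372 × 0.79100112 = 65156.34425664 ≈ 65,156.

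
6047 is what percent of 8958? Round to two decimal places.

67.50%

6047 ÷ 8958 ≈ 67.50%.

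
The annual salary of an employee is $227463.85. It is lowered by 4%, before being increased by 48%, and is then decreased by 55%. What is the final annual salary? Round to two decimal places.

$145431.29

Apply the 4% decrease: $227463.85 × 0.96 = $218365.296.
Apply the 48% increase: $218365.296 × 1.48 = $323180.63808.
55% decrease: $323180.63808 × 0.45 = $145431.287136 ≈ $145431.29.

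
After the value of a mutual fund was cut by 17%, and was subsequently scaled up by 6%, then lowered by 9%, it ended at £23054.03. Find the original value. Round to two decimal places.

£28795.29

Undoing the 9% decrease: £23054.03 ÷ 0.91 ≈ £25334.098901.
Undoing the 6% increase: £25334.098901 ÷ 1.06 ≈ £23900.093303.
Undoing the 17% decrease: £23900.093303 ÷ 0.83 ≈ £28795.29.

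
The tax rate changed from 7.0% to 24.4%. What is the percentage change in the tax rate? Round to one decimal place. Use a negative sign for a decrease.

248.6%

The change is 24.4 − 7.0 = 17.4 percentage points.
Relative to the original 7.0%, that is 17.4 ÷ 7.0 ≈ 248.6%.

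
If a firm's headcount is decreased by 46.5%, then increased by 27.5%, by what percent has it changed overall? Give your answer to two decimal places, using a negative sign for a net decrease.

The combined multiplier is 0.535 × 1.275 = 0.682125.
That corresponds to a decrease of 31.79%.

-31.79%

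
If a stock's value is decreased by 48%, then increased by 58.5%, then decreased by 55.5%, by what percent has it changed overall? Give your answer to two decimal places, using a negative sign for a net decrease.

-63.32%

The combined multiplier is 0.52 × 1.585 × 0.445 = 0.366769.
That corresponds to a decrease of 63.32%.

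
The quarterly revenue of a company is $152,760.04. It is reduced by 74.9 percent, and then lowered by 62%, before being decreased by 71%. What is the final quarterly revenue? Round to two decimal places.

$4,225.37

74.9% decrease: $152,760.04 × 0.251 = $38342.77004.
62% decrease: $38342.77004 × 0.38 = $14570.2526152.
After the 71% decrease: $14570.2526152 × 0.29 = $4225.373258408 ≈ $4,225.37.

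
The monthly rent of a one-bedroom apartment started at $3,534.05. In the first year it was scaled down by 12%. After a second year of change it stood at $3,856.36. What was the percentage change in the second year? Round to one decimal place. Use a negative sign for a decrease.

After the first year: $3,534.05 × 0.88 = $3109.964.
Second-year multiplier: $3,856.36 ÷ $3109.964 ≈ 1.24.
That is a change of 24.0%.

24.0%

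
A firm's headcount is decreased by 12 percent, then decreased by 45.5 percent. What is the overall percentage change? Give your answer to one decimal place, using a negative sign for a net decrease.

-52.0%

A 12% decrease multiplies by 0.88.
Then a 45.5% decrease: 0.88 × 0.545 = 0.4796.
Overall factor 0.4796, i.e. -52.0%.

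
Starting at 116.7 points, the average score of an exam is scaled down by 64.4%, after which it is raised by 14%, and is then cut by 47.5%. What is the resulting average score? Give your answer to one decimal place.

Each change multiplies by a factor: 0.356 × 1.14 × 0.525 = 0.213066.
116.7 × 0.213066 = 24.8648022 ≈ 24.9.

24.9 points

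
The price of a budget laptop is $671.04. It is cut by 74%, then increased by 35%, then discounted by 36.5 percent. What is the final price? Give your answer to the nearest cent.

$149.56

After the 74% decrease: $671.04 × 0.26 = $174.4704.
After the 35% increase: $174.4704 × 1.35 = $235.53504.
After the 36.5% decrease: $235.53504 × 0.635 = $149.5647504 ≈ $149.56.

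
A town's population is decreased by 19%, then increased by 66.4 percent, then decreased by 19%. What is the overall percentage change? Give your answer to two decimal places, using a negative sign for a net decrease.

The combined multiplier is 0.81 × 1.664 × 0.81 = 1.0917504.
That corresponds to an increase of 9.18%.

9.18%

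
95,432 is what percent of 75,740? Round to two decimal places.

95,432 ÷ 75,740 ≈ 126.00%.

126.00%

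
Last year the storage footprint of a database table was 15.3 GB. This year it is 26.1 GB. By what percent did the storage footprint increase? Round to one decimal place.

70.6%

Change: 26.1 − 15.3 = 10.8.
Relative to the original: 10.8 ÷ 15.3 ≈ 70.6%.
So the storage footprint increased by 70.6%.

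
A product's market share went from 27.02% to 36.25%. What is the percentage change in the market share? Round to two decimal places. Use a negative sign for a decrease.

The change is 36.25 − 27.02 = 9.23 percentage points.
Relative to the original 27.02%, that is 9.23 ÷ 27.02 ≈ 34.16%.

34.16%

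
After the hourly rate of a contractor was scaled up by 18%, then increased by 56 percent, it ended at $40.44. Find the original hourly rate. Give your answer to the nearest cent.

$21.97

Undoing the 56% increase: $40.44 ÷ 1.56 ≈ $25.923077.
Undoing the 18% increase: $25.923077 ÷ 1.18 ≈ $21.97.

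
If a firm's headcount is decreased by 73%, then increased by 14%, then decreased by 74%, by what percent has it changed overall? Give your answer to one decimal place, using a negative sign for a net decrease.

-92.0%

A 73% decrease multiplies by 0.27.
Then a 14% increase: 0.27 × 1.14 = 0.3078.
Then a 74% decrease: 0.3078 × 0.26 = 0.080028.
Overall factor 0.080028, i.e. -92.0%.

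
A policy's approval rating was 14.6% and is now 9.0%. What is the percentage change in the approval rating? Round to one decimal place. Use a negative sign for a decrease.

The change is 9.0 − 14.6 = -5.6 percentage points.
Relative to the original 14.6%, that is -5.6 ÷ 14.6 ≈ -38.4%.

-38.4%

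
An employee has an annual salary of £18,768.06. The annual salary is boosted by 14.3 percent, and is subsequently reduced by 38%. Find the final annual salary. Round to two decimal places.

£13,300.17

After the 14.3% increase: £18,768.06 × 1.143 = £21451.89258.
After the 38% decrease: £21451.89258 × 0.62 = £13300.1733996 ≈ £13,300.17.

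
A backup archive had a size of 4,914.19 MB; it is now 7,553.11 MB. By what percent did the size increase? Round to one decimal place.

Change: 7,553.11 − 4,914.19 = 2,638.92.
Relative to the original: 2,638.92 ÷ 4,914.19 ≈ 53.7%.
So the size increased by 53.7%.

53.7%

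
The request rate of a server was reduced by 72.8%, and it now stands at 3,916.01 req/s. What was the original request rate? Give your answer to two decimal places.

14,397.10 req/s

The overall multiplier applied was 0.272.
So the original request rate was 3,916.01 ÷ 0.272 ≈ 14,397.10 req/s.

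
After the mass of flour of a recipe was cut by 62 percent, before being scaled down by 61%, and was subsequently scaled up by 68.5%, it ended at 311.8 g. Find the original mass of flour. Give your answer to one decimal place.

1,248.6 g

The overall multiplier applied was 0.38 × 0.39 × 1.685 = 0.249717.
So the original mass of flour was 311.8 ÷ 0.249717 ≈ 1,248.6 g.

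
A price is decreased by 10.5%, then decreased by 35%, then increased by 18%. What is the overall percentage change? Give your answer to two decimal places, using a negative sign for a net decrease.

-31.35%

A 10.5% decrease multiplies by 0.895.
Then a 35% decrease: 0.895 × 0.65 = 0.58175.
Then an 18% increase: 0.58175 × 1.18 = 0.686465.
Overall factor 0.686465, i.e. -31.35%.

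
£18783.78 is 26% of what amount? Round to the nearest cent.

£18783.78 ÷ 0.26 ≈ £72245.31.

£72245.31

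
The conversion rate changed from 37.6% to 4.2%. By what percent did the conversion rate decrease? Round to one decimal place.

The change is 4.2 − 37.6 = -33.4 percentage points.
Relative to the original 37.6%, that is -33.4 ÷ 37.6 ≈ -88.8%.
So the conversion rate fell by 88.8%.

88.8%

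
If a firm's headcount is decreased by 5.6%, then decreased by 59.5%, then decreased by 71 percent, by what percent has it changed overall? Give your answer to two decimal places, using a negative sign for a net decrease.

A 5.6% decrease multiplies by 0.944.
Then a 59.5% decrease: 0.944 × 0.405 = 0.38232.
Then a 71% decrease: 0.38232 × 0.29 = 0.1108728.
Overall factor 0.1108728, i.e. -88.91%.

-88.91%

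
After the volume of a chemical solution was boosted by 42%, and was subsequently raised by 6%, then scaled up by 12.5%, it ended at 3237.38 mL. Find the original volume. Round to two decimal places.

The overall multiplier applied was 1.42 × 1.06 × 1.125 = 1.69335.
So the original volume was 3237.38 ÷ 1.69335 ≈ 1911.82 mL.

1911.82 mL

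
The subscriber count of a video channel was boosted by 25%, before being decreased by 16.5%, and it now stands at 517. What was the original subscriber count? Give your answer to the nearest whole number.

Undoing the 16.5% decrease: 517 ÷ 0.835 ≈ 619.161677.
Undoing the 25% increase: 619.161677 ÷ 1.25 ≈ 495.

495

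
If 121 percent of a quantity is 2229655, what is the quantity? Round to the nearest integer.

1842690

2229655 ÷ 1.21 ≈ 1842690.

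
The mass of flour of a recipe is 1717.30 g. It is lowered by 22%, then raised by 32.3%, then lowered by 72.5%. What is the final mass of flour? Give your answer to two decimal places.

487.34 g

22% decrease: 1717.30 × 0.78 = 1339.494.
32.3% increase: 1339.494 × 1.323 = 1772.150562.
72.5% decrease: 1772.150562 × 0.275 = 487.34140455 ≈ 487.34.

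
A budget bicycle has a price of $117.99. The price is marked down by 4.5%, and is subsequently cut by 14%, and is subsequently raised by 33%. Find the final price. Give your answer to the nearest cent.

$128.88

After the 4.5% decrease: $117.99 × 0.955 = $112.68045.
14% decrease: $112.68045 × 0.86 = $96.905187.
33% increase: $96.905187 × 1.33 = $128.88389871 ≈ $128.88.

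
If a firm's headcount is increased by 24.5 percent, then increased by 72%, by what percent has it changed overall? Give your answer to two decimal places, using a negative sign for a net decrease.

114.14%

The combined multiplier is 1.245 × 1.72 = 2.1414.
That corresponds to an increase of 114.14%.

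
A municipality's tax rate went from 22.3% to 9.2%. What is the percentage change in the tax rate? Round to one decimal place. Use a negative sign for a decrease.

-58.7%

The change is 9.2 − 22.3 = -13.1 percentage points.
Relative to the original 22.3%, that is -13.1 ÷ 22.3 ≈ -58.7%.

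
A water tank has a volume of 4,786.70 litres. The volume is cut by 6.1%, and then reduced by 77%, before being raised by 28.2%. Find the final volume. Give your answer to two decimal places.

Apply the 6.1% decrease: 4,786.70 × 0.939 = 4494.7113.
Apply the 77% decrease: 4494.7113 × 0.23 = 1033.783599.
After the 28.2% increase: 1033.783599 × 1.282 = 1325.310573918 ≈ 1,325.31.

1,325.31 litres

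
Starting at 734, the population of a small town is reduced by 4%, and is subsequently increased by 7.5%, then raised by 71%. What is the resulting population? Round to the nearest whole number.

Each change multiplies by a factor: 0.96 × 1.075 × 1.71 = 1.76472.
734 × 1.76472 = 1295.30448 ≈ 1295.

1295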